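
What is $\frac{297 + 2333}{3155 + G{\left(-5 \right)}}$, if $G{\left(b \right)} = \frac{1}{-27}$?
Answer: $\frac{35505}{42592} \approx 0.83361$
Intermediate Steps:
$G{\left(b \right)} = - \frac{1}{27}$
$\frac{297 + 2333}{3155 + G{\left(-5 \right)}} = \frac{297 + 2333}{3155 - \frac{1}{27}} = \frac{2630}{\frac{85184}{27}} = 2630 \cdot \frac{27}{85184} = \frac{35505}{42592}$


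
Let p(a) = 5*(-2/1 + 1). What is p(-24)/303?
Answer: -5/303 ≈ -0.016502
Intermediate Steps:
p(a) = -5 (p(a) = 5*(-2*1 + 1) = 5*(-2 + 1) = 5*(-1) = -5)
p(-24)/303 = -5/303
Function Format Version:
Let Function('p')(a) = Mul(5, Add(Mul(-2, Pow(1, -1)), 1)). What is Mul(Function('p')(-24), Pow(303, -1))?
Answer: Rational(-5, 303) ≈ -0.016502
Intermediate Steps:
Function('p')(a) = -5 (Function('p')(a) = Mul(5, Add(Mul(-2, 1), 1)) = Mul(5, Add(-2, 1)) = Mul(5, -1) = -5)
Mul(Function('p')(-24), Pow(303, -1)) = Mul(-5, Pow(303, -1)) = Mul(-5, Rational(1, 303)) = Rational(-5, 303)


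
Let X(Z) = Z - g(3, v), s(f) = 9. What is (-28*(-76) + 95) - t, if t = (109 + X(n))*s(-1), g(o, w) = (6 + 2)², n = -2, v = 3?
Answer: 1836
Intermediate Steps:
g(o, w) = 64 (g(o, w) = 8² = 64)
X(Z) = -64 + Z (X(Z) = Z - 1*64 = Z - 64 = -64 + Z)
t = 387 (t = (109 + (-64 - 2))*9 = (109 - 66)*9 = 43*9 = 387)
(-28*(-76) + 95) - t = (-28*(-76) + 95) - 1*387 = (2128 + 95) - 387 = 2223 - 387 = 1836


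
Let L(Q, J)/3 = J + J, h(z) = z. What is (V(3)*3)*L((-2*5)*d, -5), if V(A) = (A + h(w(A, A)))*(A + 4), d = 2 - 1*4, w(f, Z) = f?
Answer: -3780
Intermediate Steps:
d = -2 (d = 2 - 4 = -2)
V(A) = 2*A*(4 + A) (V(A) = (A + A)*(A + 4) = (2*A)*(4 + A) = 2*A*(4 + A))
L(Q, J) = 6*J (L(Q, J) = 3*(J + J) = 3*(2*J) = 6*J)
(V(3)*3)*L((-2*5)*d, -5) = ((2*3*(4 + 3))*3)*(6*(-5)) = ((2*3*7)*3)*(-30) = (42*3)*(-30) = 126*(-30) = -3780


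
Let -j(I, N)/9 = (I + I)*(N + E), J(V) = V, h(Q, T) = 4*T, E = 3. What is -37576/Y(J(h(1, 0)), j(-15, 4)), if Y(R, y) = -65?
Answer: 37576/65 ≈ 578.09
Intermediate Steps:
j(I, N) = -18*I*(3 + N) (j(I, N) = -9*(I + I)*(N + 3) = -9*2*I*(3 + N) = -18*I*(3 + N))
-37576/Y(J(h(1, 0)), j(-15, 4)) = -37576/(-65) = -37576*(-1/65) = 37576/65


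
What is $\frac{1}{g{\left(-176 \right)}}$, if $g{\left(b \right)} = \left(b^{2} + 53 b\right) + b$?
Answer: $\frac{1}{21472} \approx 4.6572 \cdot 10^{-5}$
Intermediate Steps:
$g{\left(b \right)} = b^{2} + 54 b$
$\frac{1}{g{\left(-176 \right)}} = \frac{1}{\left(-176\right) \left(54 - 176\right)} = \frac{1}{\left(-176\right) \left(-122\right)} = \frac{1}{21472}$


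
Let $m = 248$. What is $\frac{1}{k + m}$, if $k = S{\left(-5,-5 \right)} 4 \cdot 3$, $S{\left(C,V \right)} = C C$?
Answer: $\frac{1}{548} \approx 0.0018248$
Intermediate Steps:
$S{\left(C,V \right)} = C^{2}$
$k = 300$ ($k = \left(-5\right)^{2} \cdot 4 \cdot 3 = 25 \cdot 4 \cdot 3 = 100 \cdot 3 = 300$)
$\frac{1}{k + m} = \frac{1}{300 + 248} = \frac{1}{548}$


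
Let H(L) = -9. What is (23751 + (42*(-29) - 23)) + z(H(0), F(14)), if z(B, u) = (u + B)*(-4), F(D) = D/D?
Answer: 22542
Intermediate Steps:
F(D) = 1
z(B, u) = -4*B - 4*u (z(B, u) = (B + u)*(-4) = -4*B - 4*u)
(23751 + (42*(-29) - 23)) + z(H(0), F(14)) = (23751 + (42*(-29) - 23)) + (-4*(-9) - 4*1) = (23751 + (-1218 - 23)) + (36 - 4) = (23751 - 1241) + 32 = 22510 + 32 = 22542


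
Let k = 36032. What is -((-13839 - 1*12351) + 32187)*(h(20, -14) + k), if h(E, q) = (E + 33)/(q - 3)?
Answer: -3673108527/17 ≈ -2.1607e+8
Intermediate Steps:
h(E, q) = (33 + E)/(-3 + q)
-((-13839 - 1*12351) + 32187)*(h(20, -14) + k) = -((-13839 - 1*12351) + 32187)*((33 + 20)/(-3 - 14) + 36032) = -((-13839 - 12351) + 32187)*(53/(-17) + 36032) = -(-26190 + 32187)*(-1/17*53 + 36032) = -5997*(-53/17 + 36032) = -5997*612491/17 = -1*3673108527/17 = -3673108527/17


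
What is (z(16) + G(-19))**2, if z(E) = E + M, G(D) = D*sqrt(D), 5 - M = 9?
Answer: (12 - 19*I*sqrt(19))**2 ≈ -6715.0 - 1987.7*I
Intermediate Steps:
M = -4 (M = 5 - 1*9 = 5 - 9 = -4)
G(D) = D**(3/2)
z(E) = -4 + E (z(E) = E - 4 = -4 + E)
(z(16) + G(-19))**2 = ((-4 + 16) + (-19)**(3/2))**2 = (12 - 19*I*sqrt(19))**2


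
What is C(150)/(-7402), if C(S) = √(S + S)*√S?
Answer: -75*√2/3701 ≈ -0.028659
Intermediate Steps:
C(S) = S*√2 (C(S) = √(2*S)*√S = (√2*√S)*√S = S*√2)
C(150)/(-7402) = (150*√2)/(-7402) = (150*√2)*(-1/7402) = -75*√2/3701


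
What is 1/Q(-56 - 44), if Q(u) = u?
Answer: -1/100 ≈ -0.010000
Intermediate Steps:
1/Q(-56 - 44) = 1/(-56 - 44) = 1/(-100) = -1/100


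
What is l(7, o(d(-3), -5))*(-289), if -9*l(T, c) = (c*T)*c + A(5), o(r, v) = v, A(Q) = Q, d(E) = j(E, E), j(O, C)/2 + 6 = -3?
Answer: 5780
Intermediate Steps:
j(O, C) = -18 (j(O, C) = -12 + 2*(-3) = -12 - 6 = -18)
d(E) = -18
l(T, c) = -5/9 - T*c²/9 (l(T, c) = -((c*T)*c + 5)/9 = -((T*c)*c + 5)/9 = -(T*c² + 5)/9 = -(5 + T*c²)/9 = -5/9 - T*c²/9)
l(7, o(d(-3), -5))*(-289) = (-5/9 - ⅑*7*(-5)²)*(-289) = (-5/9 - ⅑*7*25)*(-289) = (-5/9 - 175/9)*(-289) = -20*(-289) = 5780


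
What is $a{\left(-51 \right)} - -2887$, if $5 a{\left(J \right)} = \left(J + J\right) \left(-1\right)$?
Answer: $\frac{14537}{5} \approx 2907.4$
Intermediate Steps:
$a{\left(J \right)} = - \frac{2 J}{5}$ ($a{\left(J \right)} = \frac{\left(J + J\right) \left(-1\right)}{5} = \frac{2 J \left(-1\right)}{5} = \frac{\left(-2\right) J}{5} = - \frac{2 J}{5}$)
$a{\left(-51 \right)} - -2887 = \left(- \frac{2}{5}\right) \left(-51\right) - -2887 = \frac{102}{5} + 2887 = \frac{14537}{5}$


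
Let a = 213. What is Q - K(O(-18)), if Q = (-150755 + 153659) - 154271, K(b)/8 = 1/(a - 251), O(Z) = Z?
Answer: -2875969/19 ≈ -1.5137e+5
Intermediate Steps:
K(b) = -4/19 (K(b) = 8/(213 - 251) = 8/(-38) = 8*(-1/38) = -4/19)
Q = -151367 (Q = 2904 - 154271 = -151367)
Q - K(O(-18)) = -151367 - 1*(-4/19) = -151367 + 4/19 = -2875969/19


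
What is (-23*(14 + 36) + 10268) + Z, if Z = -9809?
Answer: -691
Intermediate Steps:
(-23*(14 + 36) + 10268) + Z = (-23*(14 + 36) + 10268) - 9809 = (-23*50 + 10268) - 9809 = (-1150 + 10268) - 9809 = 9118 - 9809 = -691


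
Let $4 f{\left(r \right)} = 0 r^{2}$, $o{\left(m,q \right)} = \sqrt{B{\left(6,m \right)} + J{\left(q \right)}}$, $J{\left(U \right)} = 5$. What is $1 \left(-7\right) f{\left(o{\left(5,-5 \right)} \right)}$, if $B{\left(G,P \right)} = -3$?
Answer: $0$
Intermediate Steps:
$o{\left(m,q \right)} = \sqrt{2}$ ($o{\left(m,q \right)} = \sqrt{-3 + 5} = \sqrt{2}$)
$f{\left(r \right)} = 0$ ($f{\left(r \right)} = \frac{0 r^{2}}{4} = \frac{1}{4} \cdot 0 = 0$)
$1 \left(-7\right) f{\left(o{\left(5,-5 \right)} \right)} = 1 \left(-7\right) 0 = \left(-7\right) 0 = 0$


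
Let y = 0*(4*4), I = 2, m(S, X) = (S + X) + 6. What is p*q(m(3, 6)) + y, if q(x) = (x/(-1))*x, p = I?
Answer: -450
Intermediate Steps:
m(S, X) = 6 + S + X
y = 0 (y = 0*16 = 0)
p = 2
q(x) = -x² (q(x) = (x*(-1))*x = (-x)*x = -x²)
p*q(m(3, 6)) + y = 2*(-(6 + 3 + 6)²) + 0 = 2*(-1*15²) + 0 = 2*(-1*225) + 0 = 2*(-225) + 0 = -450 + 0 = -450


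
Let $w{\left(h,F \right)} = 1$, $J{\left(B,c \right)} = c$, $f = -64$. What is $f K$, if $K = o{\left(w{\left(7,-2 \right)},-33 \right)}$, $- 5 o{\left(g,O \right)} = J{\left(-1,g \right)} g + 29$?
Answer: $384$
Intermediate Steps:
$o{\left(g,O \right)} = - \frac{29}{5} - \frac{g^{2}}{5}$ ($o{\left(g,O \right)} = - \frac{g g + 29}{5} = - \frac{g^{2} + 29}{5} = - \frac{29 + g^{2}}{5} = - \frac{29}{5} - \frac{g^{2}}{5}$)
$K = -6$ ($K = - \frac{29}{5} - \frac{1^{2}}{5} = - \frac{29}{5} - \frac{1}{5} = -6$)
$f K = \left(-64\right) \left(-6\right) = 384$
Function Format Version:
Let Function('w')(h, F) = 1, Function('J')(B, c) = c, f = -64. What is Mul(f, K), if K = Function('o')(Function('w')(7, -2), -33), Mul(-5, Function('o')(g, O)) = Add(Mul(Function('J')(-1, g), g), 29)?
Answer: 384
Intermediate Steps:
Function('o')(g, O) = Add(Rational(-29, 5), Mul(Rational(-1, 5), Pow(g, 2))) (Function('o')(g, O) = Mul(Rational(-1, 5), Add(Mul(g, g), 29)) = Mul(Rational(-1, 5), Add(Pow(g, 2), 29)) = Mul(Rational(-1, 5), Add(29, Pow(g, 2))) = Add(Rational(-29, 5), Mul(Rational(-1, 5), Pow(g, 2))))
K = -6 (K = Add(Rational(-29, 5), Mul(Rational(-1, 5), Pow(1, 2))) = Add(Rational(-29, 5), Mul(Rational(-1, 5), 1)) = Add(Rational(-29, 5), Rational(-1, 5)) = -6)
Mul(f, K) = Mul(-64, -6) = 384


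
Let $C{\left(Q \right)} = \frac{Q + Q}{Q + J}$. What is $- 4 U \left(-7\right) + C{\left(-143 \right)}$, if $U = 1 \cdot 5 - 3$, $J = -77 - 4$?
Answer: $\frac{6415}{112} \approx 57.277$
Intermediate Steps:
$J = -81$
$U = 2$ ($U = 5 - 3 = 2$)
$C{\left(Q \right)} = \frac{2 Q}{-81 + Q}$ ($C{\left(Q \right)} = \frac{Q + Q}{Q - 81} = \frac{2 Q}{-81 + Q}$)
$- 4 U \left(-7\right) + C{\left(-143 \right)} = \left(-4\right) 2 \left(-7\right) + 2 \left(-143\right) \frac{1}{-81 - 143} = \left(-8\right) \left(-7\right) + 2 \left(-143\right) \frac{1}{-224} = 56 + 2 \left(-143\right) \left(- \frac{1}{224}\right) = 56 + \frac{143}{112} = \frac{6415}{112}$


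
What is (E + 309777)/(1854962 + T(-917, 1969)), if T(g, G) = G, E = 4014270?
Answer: 1441349/618977 ≈ 2.3286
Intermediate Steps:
(E + 309777)/(1854962 + T(-917, 1969)) = (4014270 + 309777)/(1854962 + 1969) = 4324047/1856931 = 4324047*(1/1856931) = 1441349/618977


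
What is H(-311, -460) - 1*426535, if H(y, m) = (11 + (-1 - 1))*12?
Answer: -426427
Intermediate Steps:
H(y, m) = 108 (H(y, m) = (11 - 2)*12 = 9*12 = 108)
H(-311, -460) - 1*426535 = 108 - 1*426535 = 108 - 426535 = -426427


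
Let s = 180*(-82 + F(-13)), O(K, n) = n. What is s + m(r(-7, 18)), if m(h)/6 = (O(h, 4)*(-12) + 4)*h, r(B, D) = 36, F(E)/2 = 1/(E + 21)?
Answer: -24219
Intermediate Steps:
F(E) = 2/(21 + E) (F(E) = 2/(E + 21) = 2/(21 + E))
s = -14715 (s = 180*(-82 + 2/(21 - 13)) = 180*(-82 + 2/8) = 180*(-82 + 2*(1/8)) = 180*(-82 + 1/4) = 180*(-327/4) = -14715)
m(h) = -264*h (m(h) = 6*((4*(-12) + 4)*h) = 6*((-48 + 4)*h) = 6*(-44*h) = -264*h)
s + m(r(-7, 18)) = -14715 - 264*36 = -14715 - 9504 = -24219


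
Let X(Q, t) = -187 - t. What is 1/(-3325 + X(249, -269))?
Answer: -1/3243 ≈ -0.00030836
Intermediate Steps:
1/(-3325 + X(249, -269)) = 1/(-3325 + (-187 - 1*(-269))) = 1/(-3325 + (-187 + 269)) = 1/(-3325 + 82) = 1/(-3243) = -1/3243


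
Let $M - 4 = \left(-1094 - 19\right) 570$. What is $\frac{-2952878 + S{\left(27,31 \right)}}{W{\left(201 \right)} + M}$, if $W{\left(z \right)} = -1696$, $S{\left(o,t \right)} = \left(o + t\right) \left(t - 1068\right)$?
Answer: $\frac{1506512}{318051} \approx 4.7367$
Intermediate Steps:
$S{\left(o,t \right)} = \left(-1068 + t\right) \left(o + t\right)$ ($S{\left(o,t \right)} = \left(o + t\right) \left(-1068 + t\right) = \left(-1068 + t\right) \left(o + t\right)$)
$M = -634406$ ($M = 4 + \left(-1094 - 19\right) 570 = 4 - 634410 = -634406$)
$\frac{-2952878 + S{\left(27,31 \right)}}{W{\left(201 \right)} + M} = \frac{-2952878 + \left(31^{2} - 28836 - 33108 + 27 \cdot 31\right)}{-1696 - 634406} = \frac{-2952878 + \left(961 - 28836 - 33108 + 837\right)}{-636102} = \left(-2952878 - 60146\right) \left(- \frac{1}{636102}\right) = \left(-3013024\right) \left(- \frac{1}{636102}\right) = \frac{1506512}{318051}$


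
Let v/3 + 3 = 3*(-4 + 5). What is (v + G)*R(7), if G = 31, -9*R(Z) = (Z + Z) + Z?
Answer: -217/3 ≈ -72.333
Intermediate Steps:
R(Z) = -Z/3 (R(Z) = -((Z + Z) + Z)/9 = -(2*Z + Z)/9 = -Z/3)
v = 0 (v = -9 + 3*(3*(-4 + 5)) = -9 + 3*(3*1) = -9 + 3*3 = -9 + 9 = 0)
(v + G)*R(7) = (0 + 31)*(-⅓*7) = 31*(-7/3) = -217/3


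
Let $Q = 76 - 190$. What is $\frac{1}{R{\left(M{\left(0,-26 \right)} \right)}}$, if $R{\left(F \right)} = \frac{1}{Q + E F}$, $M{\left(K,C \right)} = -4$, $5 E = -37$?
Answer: $- \frac{422}{5} \approx -84.4$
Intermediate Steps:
$E = - \frac{37}{5}$ ($E = \frac{1}{5} \left(-37\right) = - \frac{37}{5} \approx -7.4$)
$Q = -114$
$R{\left(F \right)} = \frac{1}{-114 - \frac{37 F}{5}}$
$\frac{1}{R{\left(M{\left(0,-26 \right)} \right)}} = \frac{1}{\left(-5\right) \frac{1}{570 + 37 \left(-4\right)}} = \frac{1}{\left(-5\right) \frac{1}{570 - 148}} = \frac{1}{\left(-5\right) \frac{1}{422}} = \frac{1}{- \frac{5}{422}} = - \frac{422}{5}$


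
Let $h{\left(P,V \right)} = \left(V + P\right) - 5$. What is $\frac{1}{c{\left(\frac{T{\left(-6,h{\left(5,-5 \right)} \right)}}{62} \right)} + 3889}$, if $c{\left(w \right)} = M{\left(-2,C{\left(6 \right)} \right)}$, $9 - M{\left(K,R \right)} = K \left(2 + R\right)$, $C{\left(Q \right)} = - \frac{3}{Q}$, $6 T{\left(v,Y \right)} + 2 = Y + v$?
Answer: $\frac{1}{3901} \approx 0.00025634$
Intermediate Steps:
$h{\left(P,V \right)} = -5 + P + V$ ($h{\left(P,V \right)} = \left(P + V\right) - 5 = -5 + P + V$)
$T{\left(v,Y \right)} = - \frac{1}{3} + \frac{Y}{6} + \frac{v}{6}$ ($T{\left(v,Y \right)} = - \frac{1}{3} + \frac{Y + v}{6} = - \frac{1}{3} + \left(\frac{Y}{6} + \frac{v}{6}\right) = - \frac{1}{3} + \frac{Y}{6} + \frac{v}{6}$)
$M{\left(K,R \right)} = 9 - K \left(2 + R\right)$
$c{\left(w \right)} = 12$ ($c{\left(w \right)} = 9 - -4 - - 2 \left(- \frac{3}{6}\right) = 9 + 4 - - 2 \left(\left(-3\right) \frac{1}{6}\right) = 9 + 4 - \left(-2\right) \left(- \frac{1}{2}\right) = 9 + 4 - 1 = 12$)
$\frac{1}{c{\left(\frac{T{\left(-6,h{\left(5,-5 \right)} \right)}}{62} \right)} + 3889} = \frac{1}{12 + 3889} = \frac{1}{3901}$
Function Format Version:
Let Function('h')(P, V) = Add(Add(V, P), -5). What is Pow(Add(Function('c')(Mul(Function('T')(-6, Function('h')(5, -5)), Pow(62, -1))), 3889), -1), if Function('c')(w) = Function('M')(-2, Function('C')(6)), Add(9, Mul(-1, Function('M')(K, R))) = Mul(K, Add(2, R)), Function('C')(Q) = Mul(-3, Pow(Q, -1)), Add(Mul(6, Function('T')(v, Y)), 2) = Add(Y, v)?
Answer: Rational(1, 3901) ≈ 0.00025634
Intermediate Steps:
Function('h')(P, V) = Add(-5, P, V) (Function('h')(P, V) = Add(Add(P, V), -5) = Add(-5, P, V))
Function('T')(v, Y) = Add(Rational(-1, 3), Mul(Rational(1, 6), Y), Mul(Rational(1, 6), v)) (Function('T')(v, Y) = Add(Rational(-1, 3), Mul(Rational(1, 6), Add(Y, v))) = Add(Rational(-1, 3), Add(Mul(Rational(1, 6), Y), Mul(Rational(1, 6), v))) = Add(Rational(-1, 3), Mul(Rational(1, 6), Y), Mul(Rational(1, 6), v)))
Function('M')(K, R) = Add(9, Mul(-1, K, Add(2, R))) (Function('M')(K, R) = Add(9, Mul(-1, Mul(K, Add(2, R)))) = Add(9, Mul(-1, K, Add(2, R))))
Function('c')(w) = 12 (Function('c')(w) = Add(9, Mul(-2, -2), Mul(-1, -2, Mul(-3, Pow(6, -1)))) = Add(9, 4, Mul(-1, -2, Mul(-3, Rational(1, 6)))) = Add(9, 4, Mul(-1, -2, Rational(-1, 2))) = Add(9, 4, -1) = 12)
Pow(Add(Function('c')(Mul(Function('T')(-6, Function('h')(5, -5)), Pow(62, -1))), 3889), -1) = Pow(Add(12, 3889), -1) = Pow(3901, -1) = Rational(1, 3901)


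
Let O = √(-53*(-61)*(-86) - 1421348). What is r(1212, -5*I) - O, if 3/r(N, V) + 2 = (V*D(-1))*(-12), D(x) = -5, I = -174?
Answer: 3/52198 - I*√1699386 ≈ 5.7473e-5 - 1303.6*I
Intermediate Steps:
r(N, V) = 3/(-2 + 60*V) (r(N, V) = 3/(-2 + (V*(-5))*(-12)) = 3/(-2 - 5*V*(-12)) = 3/(-2 + 60*V))
O = I*√1699386 (O = √(3233*(-86) - 1421348) = √(-278038 - 1421348) = √(-1699386) = I*√1699386 ≈ 1303.6*I)
r(1212, -5*I) - O = 3/(2*(-1 + 30*(-5*(-174)))) - I*√1699386 = 3/(2*(-1 + 30*870)) - I*√1699386 = 3/(2*(-1 + 26100)) - I*√1699386 = (3/2)/26099 - I*√1699386 = (3/2)*(1/26099) - I*√1699386 = 3/52198 - I*√1699386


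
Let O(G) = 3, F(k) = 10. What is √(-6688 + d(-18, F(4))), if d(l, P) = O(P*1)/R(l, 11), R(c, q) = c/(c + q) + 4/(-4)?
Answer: I*√809017/11 ≈ 81.769*I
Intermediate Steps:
R(c, q) = -1 + c/(c + q) (R(c, q) = c/(c + q) + 4*(-¼) = c/(c + q) - 1 = -1 + c/(c + q))
d(l, P) = -3 - 3*l/11 (d(l, P) = 3/((-1*11/(l + 11))) = 3/((-1*11/(11 + l))) = 3/((-11/(11 + l))) = 3*(-1 - l/11) = -3 - 3*l/11)
√(-6688 + d(-18, F(4))) = √(-6688 + (-3 - 3/11*(-18))) = √(-6688 + (-3 + 54/11)) = √(-6688 + 21/11) = √(-73547/11) = I*√809017/11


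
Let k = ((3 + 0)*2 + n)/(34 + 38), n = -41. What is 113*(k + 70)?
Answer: 565565/72 ≈ 7855.1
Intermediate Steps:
k = -35/72 (k = ((3 + 0)*2 - 41)/(34 + 38) = (3*2 - 41)/72 = (6 - 41)*(1/72) = -35*1/72 = -35/72 ≈ -0.48611)
113*(k + 70) = 113*(-35/72 + 70) = 113*(5005/72) = 565565/72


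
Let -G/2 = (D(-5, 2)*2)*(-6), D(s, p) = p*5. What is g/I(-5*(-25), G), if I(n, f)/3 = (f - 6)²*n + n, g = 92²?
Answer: 8464/20533875 ≈ 0.00041220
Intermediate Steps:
D(s, p) = 5*p
G = 240 (G = -2*(5*2)*2*(-6) = -2*10*2*(-6) = -40*(-6) = -2*(-120) = 240)
g = 8464
I(n, f) = 3*n + 3*n*(-6 + f)² (I(n, f) = 3*((f - 6)²*n + n) = 3*((-6 + f)²*n + n) = 3*(n*(-6 + f)² + n) = 3*(n + n*(-6 + f)²) = 3*n + 3*n*(-6 + f)²)
g/I(-5*(-25), G) = 8464/((3*(-5*(-25))*(1 + (-6 + 240)²))) = 8464/((3*125*(1 + 234²))) = 8464/((3*125*(1 + 54756))) = 8464/((3*125*54757)) = 8464/20533875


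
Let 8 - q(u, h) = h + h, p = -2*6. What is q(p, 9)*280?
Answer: -2800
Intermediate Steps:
p = -12
q(u, h) = 8 - 2*h (q(u, h) = 8 - (h + h) = 8 - 2*h)
q(p, 9)*280 = (8 - 2*9)*280 = (8 - 18)*280 = -10*280 = -2800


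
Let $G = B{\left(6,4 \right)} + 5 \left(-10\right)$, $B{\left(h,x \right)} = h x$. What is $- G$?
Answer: $26$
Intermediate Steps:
$G = -26$ ($G = 6 \cdot 4 + 5 \left(-10\right) = 24 - 50 = -26$)
$- G = \left(-1\right) \left(-26\right) = 26$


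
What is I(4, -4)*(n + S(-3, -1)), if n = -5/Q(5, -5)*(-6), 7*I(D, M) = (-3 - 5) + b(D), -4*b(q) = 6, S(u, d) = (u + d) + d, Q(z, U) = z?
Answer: -19/14 ≈ -1.3571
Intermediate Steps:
S(u, d) = u + 2*d (S(u, d) = (d + u) + d = u + 2*d)
b(q) = -3/2 (b(q) = -1/4*6 = -3/2)
I(D, M) = -19/14 (I(D, M) = ((-3 - 5) - 3/2)/7 = (-8 - 3/2)/7 = (1/7)*(-19/2) = -19/14)
n = 6 (n = -5/5*(-6) = -5*1/5*(-6) = -1*(-6) = 6)
I(4, -4)*(n + S(-3, -1)) = -19*(6 + (-3 + 2*(-1)))/14 = -19*(6 + (-3 - 2))/14 = -19*(6 - 5)/14 = -19/14*1 = -19/14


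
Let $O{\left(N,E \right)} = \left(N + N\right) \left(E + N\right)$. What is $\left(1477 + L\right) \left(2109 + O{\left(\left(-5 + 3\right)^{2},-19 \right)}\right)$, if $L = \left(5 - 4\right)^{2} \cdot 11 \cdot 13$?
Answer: $3222180$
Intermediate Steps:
$O{\left(N,E \right)} = 2 N \left(E + N\right)$
$L = 143$ ($L = 1^{2} \cdot 11 \cdot 13 = 1 \cdot 11 \cdot 13 = 11 \cdot 13 = 143$)
$\left(1477 + L\right) \left(2109 + O{\left(\left(-5 + 3\right)^{2},-19 \right)}\right) = \left(1477 + 143\right) \left(2109 + 2 \left(-5 + 3\right)^{2} \left(-19 + \left(-5 + 3\right)^{2}\right)\right) = 1620 \left(2109 + 2 \left(-2\right)^{2} \left(-19 + \left(-2\right)^{2}\right)\right) = 1620 \left(2109 + 2 \cdot 4 \left(-19 + 4\right)\right) = 1620 \left(2109 + 2 \cdot 4 \left(-15\right)\right) = 1620 \left(2109 - 120\right) = 1620 \cdot 1989 = 3222180$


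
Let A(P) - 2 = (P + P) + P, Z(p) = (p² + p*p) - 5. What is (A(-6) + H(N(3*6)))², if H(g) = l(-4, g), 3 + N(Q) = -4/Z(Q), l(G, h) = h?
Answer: 149352841/413449 ≈ 361.24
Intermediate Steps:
Z(p) = -5 + 2*p² (Z(p) = (p² + p²) - 5 = 2*p² - 5 = -5 + 2*p²)
N(Q) = -3 - 4/(-5 + 2*Q²)
H(g) = g
A(P) = 2 + 3*P (A(P) = 2 + ((P + P) + P) = 2 + (2*P + P) = 2 + 3*P)
(A(-6) + H(N(3*6)))² = ((2 + 3*(-6)) + (11 - 6*(3*6)²)/(-5 + 2*(3*6)²))² = ((2 - 18) + (11 - 6*18²)/(-5 + 2*18²))² = (-16 + (11 - 6*324)/(-5 + 2*324))² = (-16 + (11 - 1944)/(-5 + 648))² = (-16 - 1933/643)² = (-12221/643)² = 149352841/413449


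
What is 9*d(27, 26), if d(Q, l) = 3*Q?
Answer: 729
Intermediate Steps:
9*d(27, 26) = 9*(3*27) = 9*81 = 729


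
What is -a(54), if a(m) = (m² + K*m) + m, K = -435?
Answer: 20520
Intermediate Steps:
a(m) = m² - 434*m (a(m) = (m² - 435*m) + m = m² - 434*m)
-a(54) = -54*(-434 + 54) = -54*(-380) = -1*(-20520) = 20520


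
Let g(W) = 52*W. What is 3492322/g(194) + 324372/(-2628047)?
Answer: 4587357045199/13255869068 ≈ 346.06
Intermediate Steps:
3492322/g(194) + 324372/(-2628047) = 3492322/((52*194)) + 324372/(-2628047) = 3492322/10088 + 324372*(-1/2628047) = 3492322*(1/10088) - 324372/2628047 = 1746161/5044 - 324372/2628047 = 4587357045199/13255869068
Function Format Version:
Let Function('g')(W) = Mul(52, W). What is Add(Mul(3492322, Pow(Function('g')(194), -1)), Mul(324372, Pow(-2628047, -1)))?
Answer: Rational(4587357045199, 13255869068) ≈ 346.06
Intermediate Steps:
Add(Mul(3492322, Pow(Function('g')(194), -1)), Mul(324372, Pow(-2628047, -1))) = Add(Mul(3492322, Pow(Mul(52, 194), -1)), Mul(324372, Pow(-2628047, -1))) = Add(Mul(3492322, Pow(10088, -1)), Mul(324372, Rational(-1, 2628047))) = Add(Mul(3492322, Rational(1, 10088)), Rational(-324372, 2628047)) = Add(Rational(1746161, 5044), Rational(-324372, 2628047)) = Rational(4587357045199, 13255869068)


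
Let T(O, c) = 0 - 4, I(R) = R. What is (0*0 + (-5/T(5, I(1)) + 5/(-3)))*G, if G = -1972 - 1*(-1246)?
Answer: 605/2 ≈ 302.50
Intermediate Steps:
T(O, c) = -4
G = -726 (G = -1972 + 1246 = -726)
(0*0 + (-5/T(5, I(1)) + 5/(-3)))*G = (0*0 + (-5/(-4) + 5/(-3)))*(-726) = (0 + (-5*(-1/4) + 5*(-1/3)))*(-726) = (0 + (5/4 - 5/3))*(-726) = (0 - 5/12)*(-726) = -5/12*(-726) = 605/2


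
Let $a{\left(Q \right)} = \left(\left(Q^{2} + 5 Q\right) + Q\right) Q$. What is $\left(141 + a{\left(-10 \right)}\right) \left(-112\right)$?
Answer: $29008$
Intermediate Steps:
$a{\left(Q \right)} = Q \left(Q^{2} + 6 Q\right)$ ($a{\left(Q \right)} = \left(Q^{2} + 6 Q\right) Q = Q \left(Q^{2} + 6 Q\right)$)
$\left(141 + a{\left(-10 \right)}\right) \left(-112\right) = \left(141 + \left(-10\right)^{2} \left(6 - 10\right)\right) \left(-112\right) = \left(141 + 100 \left(-4\right)\right) \left(-112\right) = \left(141 - 400\right) \left(-112\right) = \left(-259\right) \left(-112\right) = 29008$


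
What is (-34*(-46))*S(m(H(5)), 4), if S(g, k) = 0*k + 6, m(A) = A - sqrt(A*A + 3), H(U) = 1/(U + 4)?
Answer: 9384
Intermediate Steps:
H(U) = 1/(4 + U)
m(A) = A - sqrt(3 + A**2) (m(A) = A - sqrt(A**2 + 3) = A - sqrt(3 + A**2))
S(g, k) = 6 (S(g, k) = 0 + 6 = 6)
(-34*(-46))*S(m(H(5)), 4) = -34*(-46)*6 = 1564*6 = 9384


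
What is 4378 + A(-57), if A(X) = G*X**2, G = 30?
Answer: 101848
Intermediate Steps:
A(X) = 30*X**2
4378 + A(-57) = 4378 + 30*(-57)**2 = 4378 + 30*3249 = 4378 + 97470 = 101848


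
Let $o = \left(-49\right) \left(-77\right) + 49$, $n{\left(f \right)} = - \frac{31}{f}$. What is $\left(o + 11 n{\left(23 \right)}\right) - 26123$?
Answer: $- \frac{513264}{23} \approx -22316.0$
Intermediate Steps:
$o = 3822$ ($o = 3773 + 49 = 3822$)
$\left(o + 11 n{\left(23 \right)}\right) - 26123 = \left(3822 + 11 \left(- \frac{31}{23}\right)\right) - 26123 = \left(3822 - \frac{341}{23}\right) - 26123 = \frac{87565}{23} - 26123 = - \frac{513264}{23}$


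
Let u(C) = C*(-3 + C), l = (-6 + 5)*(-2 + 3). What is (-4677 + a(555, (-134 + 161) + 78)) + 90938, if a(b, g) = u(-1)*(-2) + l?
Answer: 86252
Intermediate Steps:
l = -1 (l = -1*1 = -1)
a(b, g) = -9 (a(b, g) = -(-3 - 1)*(-2) - 1 = -1*(-4)*(-2) - 1 = 4*(-2) - 1 = -8 - 1 = -9)
(-4677 + a(555, (-134 + 161) + 78)) + 90938 = (-4677 - 9) + 90938 = -4686 + 90938 = 86252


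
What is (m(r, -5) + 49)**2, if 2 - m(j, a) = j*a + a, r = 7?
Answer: 8281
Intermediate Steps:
m(j, a) = 2 - a - a*j (m(j, a) = 2 - (j*a + a) = 2 - (a*j + a) = 2 - (a + a*j) = 2 + (-a - a*j) = 2 - a - a*j)
(m(r, -5) + 49)**2 = ((2 - 1*(-5) - 1*(-5)*7) + 49)**2 = ((2 + 5 + 35) + 49)**2 = (42 + 49)**2 = 91**2 = 8281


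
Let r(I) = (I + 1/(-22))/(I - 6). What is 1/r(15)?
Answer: 198/329 ≈ 0.60182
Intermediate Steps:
r(I) = (-1/22 + I)/(-6 + I) (r(I) = (I - 1/22)/(-6 + I) = (-1/22 + I)/(-6 + I))
1/r(15) = 1/((-1/22 + 15)/(-6 + 15)) = 1/((329/22)/9) = 1/((⅑)*(329/22)) = 1/(329/198) = 198/329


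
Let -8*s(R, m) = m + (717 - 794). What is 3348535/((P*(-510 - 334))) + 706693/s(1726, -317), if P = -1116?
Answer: 2663207515283/185555088 ≈ 14353.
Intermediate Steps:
s(R, m) = 77/8 - m/8 (s(R, m) = -(m + (717 - 794))/8 = -(m - 77)/8 = -(-77 + m)/8 = 77/8 - m/8)
3348535/((P*(-510 - 334))) + 706693/s(1726, -317) = 3348535/((-1116*(-510 - 334))) + 706693/(77/8 - 1/8*(-317)) = 3348535/((-1116*(-844))) + 706693/(77/8 + 317/8) = 3348535/941904 + 706693/(197/4) = 3348535*(1/941904) + 706693*(4/197) = 3348535/941904 + 2826772/197 = 2663207515283/185555088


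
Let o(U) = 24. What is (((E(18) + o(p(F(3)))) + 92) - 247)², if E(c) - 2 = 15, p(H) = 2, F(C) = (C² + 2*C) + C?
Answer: 12996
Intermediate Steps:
F(C) = C² + 3*C
E(c) = 17 (E(c) = 2 + 15 = 17)
(((E(18) + o(p(F(3)))) + 92) - 247)² = (((17 + 24) + 92) - 247)² = ((41 + 92) - 247)² = (133 - 247)² = (-114)² = 12996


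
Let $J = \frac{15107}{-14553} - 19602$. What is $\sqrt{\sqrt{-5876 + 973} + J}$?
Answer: $\frac{\sqrt{-9414339429 + 480249 i \sqrt{4903}}}{693} \approx 0.25006 + 140.01 i$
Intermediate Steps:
$J = - \frac{285283013}{14553}$ ($J = 15107 \left(- \frac{1}{14553}\right) - 19602 = - \frac{15107}{14553} - 19602 = - \frac{285283013}{14553} \approx -19603.0$)
$\sqrt{\sqrt{-5876 + 973} + J} = \sqrt{\sqrt{-5876 + 973} - \frac{285283013}{14553}} = \sqrt{\sqrt{-4903} - \frac{285283013}{14553}} = \sqrt{i \sqrt{4903} - \frac{285283013}{14553}} = \sqrt{- \frac{285283013}{14553} + i \sqrt{4903}}$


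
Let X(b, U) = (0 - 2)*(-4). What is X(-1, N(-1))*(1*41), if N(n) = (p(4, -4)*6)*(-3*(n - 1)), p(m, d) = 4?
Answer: 328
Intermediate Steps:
N(n) = 72 - 72*n (N(n) = (4*6)*(-3*(n - 1)) = 24*(-3*(-1 + n)) = 24*(3 - 3*n) = 72 - 72*n)
X(b, U) = 8 (X(b, U) = -2*(-4) = 8)
X(-1, N(-1))*(1*41) = 8*(1*41) = 8*41 = 328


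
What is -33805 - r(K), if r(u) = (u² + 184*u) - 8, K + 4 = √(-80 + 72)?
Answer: -33069 - 352*I*√2 ≈ -33069.0 - 497.8*I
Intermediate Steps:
K = -4 + 2*I*√2 (K = -4 + √(-80 + 72) = -4 + √(-8) = -4 + 2*I*√2 ≈ -4.0 + 2.8284*I)
r(u) = -8 + u² + 184*u
-33805 - r(K) = -33805 - (-8 + (-4 + 2*I*√2)² + 184*(-4 + 2*I*√2)) = -33805 - (-8 + (-4 + 2*I*√2)² + (-736 + 368*I*√2)) = -33805 - (-744 + (-4 + 2*I*√2)² + 368*I*√2) = -33805 + (744 - (-4 + 2*I*√2)² - 368*I*√2) = -33061 - (-4 + 2*I*√2)² - 368*I*√2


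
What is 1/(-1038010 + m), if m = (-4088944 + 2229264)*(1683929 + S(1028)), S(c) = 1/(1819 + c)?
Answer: -2847/8915580135577990 ≈ -3.1933e-13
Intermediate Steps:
m = -8915577180363520/2847 (m = (-4088944 + 2229264)*(1683929 + 1/(1819 + 1028)) = -1859680*(1683929 + 1/2847) = -1859680*4794145864/2847 = -8915577180363520/2847 ≈ -3.1316e+12)
1/(-1038010 + m) = 1/(-1038010 - 8915577180363520/2847) = 1/(-8915580135577990/2847) = -2847/8915580135577990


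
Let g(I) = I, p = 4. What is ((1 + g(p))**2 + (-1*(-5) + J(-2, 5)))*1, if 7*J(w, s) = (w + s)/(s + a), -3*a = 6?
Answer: 211/7 ≈ 30.143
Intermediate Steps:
a = -2 (a = -1/3*6 = -2)
J(w, s) = (s + w)/(7*(-2 + s)) (J(w, s) = ((w + s)/(s - 2))/7 = ((s + w)/(-2 + s))/7 = (s + w)/(7*(-2 + s)))
((1 + g(p))**2 + (-1*(-5) + J(-2, 5)))*1 = ((1 + 4)**2 + (-1*(-5) + (5 - 2)/(7*(-2 + 5))))*1 = (5**2 + (5 + (1/7)*3/3))*1 = (25 + (5 + (1/7)*(1/3)*3))*1 = (25 + (5 + 1/7))*1 = (25 + 36/7)*1 = (211/7)*1 = 211/7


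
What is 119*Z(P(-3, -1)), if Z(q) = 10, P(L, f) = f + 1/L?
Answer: 1190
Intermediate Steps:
P(L, f) = f + 1/L
119*Z(P(-3, -1)) = 119*10 = 1190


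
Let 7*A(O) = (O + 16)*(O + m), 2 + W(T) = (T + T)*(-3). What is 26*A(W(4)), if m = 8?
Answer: 4680/7 ≈ 668.57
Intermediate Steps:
W(T) = -2 - 6*T (W(T) = -2 + (T + T)*(-3) = -2 + (2*T)*(-3) = -2 - 6*T)
A(O) = (8 + O)*(16 + O)/7 (A(O) = ((O + 16)*(O + 8))/7 = ((16 + O)*(8 + O))/7 = ((8 + O)*(16 + O))/7 = (8 + O)*(16 + O)/7)
26*A(W(4)) = 26*(128/7 + (-2 - 6*4)²/7 + 24*(-2 - 6*4)/7) = 26*(128/7 + (-2 - 24)²/7 + 24*(-2 - 24)/7) = 26*(128/7 + (⅐)*(-26)² + (24/7)*(-26)) = 26*(128/7 + (⅐)*676 - 624/7) = 26*(128/7 + 676/7 - 624/7) = 26*(180/7) = 4680/7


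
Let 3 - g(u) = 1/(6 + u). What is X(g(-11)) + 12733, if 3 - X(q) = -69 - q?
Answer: 64041/5 ≈ 12808.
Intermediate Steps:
g(u) = 3 - 1/(6 + u)
X(q) = 72 + q (X(q) = 3 - (-69 - q) = 3 + (69 + q) = 72 + q)
X(g(-11)) + 12733 = (72 + (17 + 3*(-11))/(6 - 11)) + 12733 = (72 + (17 - 33)/(-5)) + 12733 = (72 - 1/5*(-16)) + 12733 = (72 + 16/5) + 12733 = 376/5 + 12733 = 64041/5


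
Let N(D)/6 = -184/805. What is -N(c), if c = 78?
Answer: 48/35 ≈ 1.3714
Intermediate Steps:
N(D) = -48/35 (N(D) = 6*(-184/805) = 6*(-184*1/805) = 6*(-8/35) = -48/35)
-N(c) = -1*(-48/35) = 48/35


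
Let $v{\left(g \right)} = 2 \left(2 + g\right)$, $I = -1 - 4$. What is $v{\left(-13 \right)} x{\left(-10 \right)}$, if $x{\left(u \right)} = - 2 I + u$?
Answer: $0$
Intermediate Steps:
$I = -5$
$x{\left(u \right)} = 10 + u$ ($x{\left(u \right)} = \left(-2\right) \left(-5\right) + u = 10 + u$)
$v{\left(g \right)} = 4 + 2 g$
$v{\left(-13 \right)} x{\left(-10 \right)} = \left(4 + 2 \left(-13\right)\right) \left(10 - 10\right) = \left(4 - 26\right) 0 = \left(-22\right) 0 = 0$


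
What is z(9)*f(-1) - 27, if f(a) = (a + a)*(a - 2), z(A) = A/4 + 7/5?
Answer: -51/10 ≈ -5.1000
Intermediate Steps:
z(A) = 7/5 + A/4 (z(A) = A*(1/4) + 7*(1/5) = A/4 + 7/5 = 7/5 + A/4)
f(a) = 2*a*(-2 + a) (f(a) = (2*a)*(-2 + a) = 2*a*(-2 + a))
z(9)*f(-1) - 27 = (7/5 + (1/4)*9)*(2*(-1)*(-2 - 1)) - 27 = (7/5 + 9/4)*(2*(-1)*(-3)) - 27 = (73/20)*6 - 27 = 219/10 - 27 = -51/10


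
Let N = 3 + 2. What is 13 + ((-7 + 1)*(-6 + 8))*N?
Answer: -47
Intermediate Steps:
N = 5
13 + ((-7 + 1)*(-6 + 8))*N = 13 + ((-7 + 1)*(-6 + 8))*5 = 13 - 6*2*5 = 13 - 12*5 = 13 - 60 = -47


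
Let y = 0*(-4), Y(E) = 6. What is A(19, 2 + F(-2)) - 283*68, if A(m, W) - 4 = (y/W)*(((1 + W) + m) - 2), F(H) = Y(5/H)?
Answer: -19240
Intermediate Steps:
F(H) = 6
y = 0
A(m, W) = 4 (A(m, W) = 4 + (0/W)*(((1 + W) + m) - 2) = 4 + 0*((1 + W + m) - 2) = 4 + 0*(-1 + W + m) = 4 + 0 = 4)
A(19, 2 + F(-2)) - 283*68 = 4 - 283*68 = 4 - 19244 = -19240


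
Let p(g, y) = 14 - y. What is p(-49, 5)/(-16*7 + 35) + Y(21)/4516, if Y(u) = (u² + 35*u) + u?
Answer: 51525/347732 ≈ 0.14817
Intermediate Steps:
Y(u) = u² + 36*u
p(-49, 5)/(-16*7 + 35) + Y(21)/4516 = (14 - 1*5)/(-16*7 + 35) + (21*(36 + 21))/4516 = (14 - 5)/(-112 + 35) + (21*57)*(1/4516) = 9/(-77) + 1197*(1/4516) = 9*(-1/77) + 1197/4516 = -9/77 + 1197/4516 = 51525/347732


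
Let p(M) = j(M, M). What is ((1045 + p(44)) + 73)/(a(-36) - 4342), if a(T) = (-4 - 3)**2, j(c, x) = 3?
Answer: -1121/4293 ≈ -0.26112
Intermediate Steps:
p(M) = 3
a(T) = 49 (a(T) = (-7)**2 = 49)
((1045 + p(44)) + 73)/(a(-36) - 4342) = ((1045 + 3) + 73)/(49 - 4342) = (1048 + 73)/(-4293) = 1121*(-1/4293) = -1121/4293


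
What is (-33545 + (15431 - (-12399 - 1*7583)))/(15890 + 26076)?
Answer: 934/20983 ≈ 0.044512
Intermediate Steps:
(-33545 + (15431 - (-12399 - 1*7583)))/(15890 + 26076) = (-33545 + (15431 - (-12399 - 7583)))/41966 = (-33545 + (15431 - 1*(-19982)))*(1/41966) = (-33545 + (15431 + 19982))*(1/41966) = (-33545 + 35413)*(1/41966) = 1868*(1/41966) = 934/20983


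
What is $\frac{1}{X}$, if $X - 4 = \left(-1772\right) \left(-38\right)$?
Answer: $\frac{1}{67340} \approx 1.485 \cdot 10^{-5}$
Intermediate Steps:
$X = 67340$ ($X = 4 - -67336 = 4 + 67336 = 67340$)
$\frac{1}{X} = \frac{1}{67340}$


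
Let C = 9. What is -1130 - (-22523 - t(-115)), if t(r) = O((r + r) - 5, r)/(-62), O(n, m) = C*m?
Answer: 1327401/62 ≈ 21410.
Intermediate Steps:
O(n, m) = 9*m
t(r) = -9*r/62 (t(r) = (9*r)/(-62) = (9*r)*(-1/62) = -9*r/62)
-1130 - (-22523 - t(-115)) = -1130 - (-22523 - (-9)*(-115)/62) = -1130 - (-22523 - 1*1035/62) = -1130 - (-22523 - 1035/62) = -1130 - 1*(-1397461/62) = -1130 + 1397461/62 = 1327401/62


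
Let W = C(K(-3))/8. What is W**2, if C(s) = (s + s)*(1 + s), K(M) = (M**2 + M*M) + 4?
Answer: 64009/4 ≈ 16002.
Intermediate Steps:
K(M) = 4 + 2*M**2 (K(M) = (M**2 + M**2) + 4 = 2*M**2 + 4 = 4 + 2*M**2)
C(s) = 2*s*(1 + s) (C(s) = (2*s)*(1 + s) = 2*s*(1 + s))
W = 253/2 (W = (2*(4 + 2*(-3)**2)*(1 + (4 + 2*(-3)**2)))/8 = (2*(4 + 2*9)*(1 + (4 + 2*9)))/8 = (2*(4 + 18)*(1 + (4 + 18)))/8 = (2*22*(1 + 22))/8 = (2*22*23)/8 = (1/8)*1012 = 253/2 ≈ 126.50)
W**2 = (253/2)**2 = 64009/4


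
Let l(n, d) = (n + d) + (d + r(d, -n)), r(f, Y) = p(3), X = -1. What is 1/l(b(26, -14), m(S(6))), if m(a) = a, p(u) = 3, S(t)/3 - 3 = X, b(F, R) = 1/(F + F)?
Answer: 52/781 ≈ 0.066581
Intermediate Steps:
b(F, R) = 1/(2*F)
S(t) = 6 (S(t) = 9 + 3*(-1) = 9 - 3 = 6)
r(f, Y) = 3
l(n, d) = 3 + n + 2*d (l(n, d) = (n + d) + (d + 3) = (d + n) + (3 + d) = 3 + n + 2*d)
1/l(b(26, -14), m(S(6))) = 1/(3 + (½)/26 + 2*6) = 1/(3 + (½)*(1/26) + 12) = 1/(3 + 1/52 + 12) = 1/(781/52) = 52/781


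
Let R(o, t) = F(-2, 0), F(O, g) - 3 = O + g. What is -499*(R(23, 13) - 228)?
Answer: 113273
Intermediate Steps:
F(O, g) = 3 + O + g (F(O, g) = 3 + (O + g) = 3 + O + g)
R(o, t) = 1 (R(o, t) = 3 - 2 + 0 = 1)
-499*(R(23, 13) - 228) = -499*(1 - 228) = -499*(-227) = 113273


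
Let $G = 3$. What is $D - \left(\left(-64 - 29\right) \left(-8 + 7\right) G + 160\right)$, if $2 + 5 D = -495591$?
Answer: $- \frac{497788}{5} \approx -99558.0$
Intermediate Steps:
$D = - \frac{495593}{5}$ ($D = - \frac{2}{5} + \frac{1}{5} \left(-495591\right) = - \frac{2}{5} - \frac{495591}{5} = - \frac{495593}{5} \approx -99119.0$)
$D - \left(\left(-64 - 29\right) \left(-8 + 7\right) G + 160\right) = - \frac{495593}{5} - \left(\left(-64 - 29\right) \left(-8 + 7\right) 3 + 160\right) = - \frac{495593}{5} - \left(- 93 \left(\left(-1\right) 3\right) + 160\right) = - \frac{495593}{5} - \left(\left(-93\right) \left(-3\right) + 160\right) = - \frac{495593}{5} - \left(279 + 160\right) = - \frac{495593}{5} - 439 = - \frac{497788}{5}$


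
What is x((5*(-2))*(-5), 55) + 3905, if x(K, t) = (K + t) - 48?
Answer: 3962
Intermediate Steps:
x(K, t) = -48 + K + t
x((5*(-2))*(-5), 55) + 3905 = (-48 + (5*(-2))*(-5) + 55) + 3905 = (-48 - 10*(-5) + 55) + 3905 = (-48 + 50 + 55) + 3905 = 57 + 3905 = 3962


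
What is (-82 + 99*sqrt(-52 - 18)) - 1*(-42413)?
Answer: 42331 + 99*I*sqrt(70) ≈ 42331.0 + 828.29*I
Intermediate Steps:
(-82 + 99*sqrt(-52 - 18)) - 1*(-42413) = (-82 + 99*sqrt(-70)) + 42413 = (-82 + 99*(I*sqrt(70))) + 42413 = (-82 + 99*I*sqrt(70)) + 42413 = 42331 + 99*I*sqrt(70)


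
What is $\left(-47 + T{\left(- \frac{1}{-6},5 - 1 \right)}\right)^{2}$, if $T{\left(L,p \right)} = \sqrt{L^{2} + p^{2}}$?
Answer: $\frac{\left(282 - \sqrt{577}\right)^{2}}{36} \approx 1848.7$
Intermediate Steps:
$\left(-47 + T{\left(- \frac{1}{-6},5 - 1 \right)}\right)^{2} = \left(-47 + \sqrt{\left(- \frac{1}{-6}\right)^{2} + \left(5 - 1\right)^{2}}\right)^{2} = \left(-47 + \sqrt{\left(\left(-1\right) \left(- \frac{1}{6}\right)\right)^{2} + 4^{2}}\right)^{2} = \left(-47 + \sqrt{\left(\frac{1}{6}\right)^{2} + 16}\right)^{2} = \left(-47 + \sqrt{\frac{1}{36} + 16}\right)^{2} = \left(-47 + \sqrt{\frac{577}{36}}\right)^{2} = \left(-47 + \frac{\sqrt{577}}{6}\right)^{2}$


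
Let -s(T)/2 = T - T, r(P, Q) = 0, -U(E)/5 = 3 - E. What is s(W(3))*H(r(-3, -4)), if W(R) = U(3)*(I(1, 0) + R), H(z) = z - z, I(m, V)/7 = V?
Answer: 0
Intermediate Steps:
U(E) = -15 + 5*E (U(E) = -5*(3 - E) = -15 + 5*E)
I(m, V) = 7*V
H(z) = 0
W(R) = 0 (W(R) = (-15 + 5*3)*(7*0 + R) = (-15 + 15)*(0 + R) = 0*R = 0)
s(T) = 0 (s(T) = -2*(T - T) = -2*0 = 0)
s(W(3))*H(r(-3, -4)) = 0*0 = 0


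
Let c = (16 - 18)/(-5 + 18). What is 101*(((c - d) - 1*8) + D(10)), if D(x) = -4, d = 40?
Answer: -68478/13 ≈ -5267.5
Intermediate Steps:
c = -2/13 ≈ -0.15385
101*(((c - d) - 1*8) + D(10)) = 101*(((-2/13 - 1*40) - 1*8) - 4) = 101*(((-2/13 - 40) - 8) - 4) = 101*((-522/13 - 8) - 4) = 101*(-626/13 - 4) = 101*(-678/13) = -68478/13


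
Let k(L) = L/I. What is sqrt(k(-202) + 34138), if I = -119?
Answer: 4*sqrt(30215766)/119 ≈ 184.77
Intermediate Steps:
k(L) = -L/119 (k(L) = L/(-119) = L*(-1/119) = -L/119)
sqrt(k(-202) + 34138) = sqrt(-1/119*(-202) + 34138) = sqrt(202/119 + 34138) = sqrt(4062624/119) = 4*sqrt(30215766)/119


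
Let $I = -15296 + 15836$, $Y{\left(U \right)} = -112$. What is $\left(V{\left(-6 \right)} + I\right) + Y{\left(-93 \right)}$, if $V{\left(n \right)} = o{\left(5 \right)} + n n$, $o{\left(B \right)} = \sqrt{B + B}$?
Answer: $464 + \sqrt{10} \approx 467.16$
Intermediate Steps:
$o{\left(B \right)} = \sqrt{2} \sqrt{B}$ ($o{\left(B \right)} = \sqrt{2 B} = \sqrt{2} \sqrt{B}$)
$I = 540$
$V{\left(n \right)} = \sqrt{10} + n^{2}$ ($V{\left(n \right)} = \sqrt{2} \sqrt{5} + n n = \sqrt{10} + n^{2}$)
$\left(V{\left(-6 \right)} + I\right) + Y{\left(-93 \right)} = \left(\left(\sqrt{10} + \left(-6\right)^{2}\right) + 540\right) - 112 = \left(\left(\sqrt{10} + 36\right) + 540\right) - 112 = \left(\left(36 + \sqrt{10}\right) + 540\right) - 112 = \left(576 + \sqrt{10}\right) - 112 = 464 + \sqrt{10}$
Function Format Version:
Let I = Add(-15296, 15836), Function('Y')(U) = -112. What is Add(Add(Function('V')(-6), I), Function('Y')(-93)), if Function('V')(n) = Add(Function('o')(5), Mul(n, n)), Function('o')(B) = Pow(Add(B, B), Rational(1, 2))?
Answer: Add(464, Pow(10, Rational(1, 2))) ≈ 467.16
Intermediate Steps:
Function('o')(B) = Mul(Pow(2, Rational(1, 2)), Pow(B, Rational(1, 2))) (Function('o')(B) = Pow(Mul(2, B), Rational(1, 2)) = Mul(Pow(2, Rational(1, 2)), Pow(B, Rational(1, 2))))
I = 540
Function('V')(n) = Add(Pow(10, Rational(1, 2)), Pow(n, 2)) (Function('V')(n) = Add(Mul(Pow(2, Rational(1, 2)), Pow(5, Rational(1, 2))), Mul(n, n)) = Add(Pow(10, Rational(1, 2)), Pow(n, 2)))
Add(Add(Function('V')(-6), I), Function('Y')(-93)) = Add(Add(Add(Pow(10, Rational(1, 2)), Pow(-6, 2)), 540), -112) = Add(Add(Add(Pow(10, Rational(1, 2)), 36), 540), -112) = Add(Add(Add(36, Pow(10, Rational(1, 2))), 540), -112) = Add(Add(576, Pow(10, Rational(1, 2))), -112) = Add(464, Pow(10, Rational(1, 2)))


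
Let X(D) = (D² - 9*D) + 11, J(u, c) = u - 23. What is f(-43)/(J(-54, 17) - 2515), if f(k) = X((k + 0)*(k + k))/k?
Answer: 4547311/37152 ≈ 122.40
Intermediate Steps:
J(u, c) = -23 + u
X(D) = 11 + D² - 9*D
f(k) = (11 - 18*k² + 4*k⁴)/k (f(k) = (11 + ((k + 0)*(k + k))² - 9*(k + 0)*(k + k))/k = (11 + (k*(2*k))² - 9*k*2*k)/k = (11 + (2*k²)² - 18*k²)/k = (11 + 4*k⁴ - 18*k²)/k = (11 - 18*k² + 4*k⁴)/k)
f(-43)/(J(-54, 17) - 2515) = (-18*(-43) + 4*(-43)³ + 11/(-43))/((-23 - 54) - 2515) = (774 + 4*(-79507) + 11*(-1/43))/(-77 - 2515) = (774 - 318028 - 11/43)/(-2592) = -13641933/43*(-1/2592) = 4547311/37152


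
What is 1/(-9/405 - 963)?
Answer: -45/43336 ≈ -0.0010384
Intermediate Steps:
1/(-9/405 - 963) = 1/(-9*1/405 - 963) = 1/(-1/45 - 963) = 1/(-43336/45) = -45/43336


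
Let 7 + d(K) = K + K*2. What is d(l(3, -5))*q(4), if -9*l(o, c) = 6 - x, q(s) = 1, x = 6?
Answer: -7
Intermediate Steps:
l(o, c) = 0 (l(o, c) = -(6 - 1*6)/9 = -(6 - 6)/9 = -⅑*0 = 0)
d(K) = -7 + 3*K (d(K) = -7 + (K + K*2) = -7 + (K + 2*K) = -7 + 3*K)
d(l(3, -5))*q(4) = (-7 + 3*0)*1 = (-7 + 0)*1 = -7*1 = -7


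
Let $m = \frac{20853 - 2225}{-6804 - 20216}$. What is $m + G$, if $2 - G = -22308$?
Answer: $\frac{150699393}{6755} \approx 22309.0$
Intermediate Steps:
$G = 22310$ ($G = 2 - -22308 = 2 + 22308 = 22310$)
$m = - \frac{4657}{6755}$ ($m = \frac{18628}{-27020} = 18628 \left(- \frac{1}{27020}\right) = - \frac{4657}{6755} \approx -0.68941$)
$m + G = - \frac{4657}{6755} + 22310 = \frac{150699393}{6755}$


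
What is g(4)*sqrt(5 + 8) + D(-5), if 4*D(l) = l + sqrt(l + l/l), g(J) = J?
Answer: -5/4 + I/2 + 4*sqrt(13) ≈ 13.172 + 0.5*I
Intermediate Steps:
D(l) = l/4 + sqrt(1 + l)/4 (D(l) = (l + sqrt(l + l/l))/4 = (l + sqrt(l + 1))/4 = (l + sqrt(1 + l))/4 = l/4 + sqrt(1 + l)/4)
g(4)*sqrt(5 + 8) + D(-5) = 4*sqrt(5 + 8) + ((1/4)*(-5) + sqrt(1 - 5)/4) = 4*sqrt(13) + (-5/4 + sqrt(-4)/4) = 4*sqrt(13) + (-5/4 + (2*I)/4) = 4*sqrt(13) + (-5/4 + I/2) = -5/4 + I/2 + 4*sqrt(13)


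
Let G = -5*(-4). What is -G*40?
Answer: -800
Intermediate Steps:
G = 20
-G*40 = -20*40 = -1*800 = -800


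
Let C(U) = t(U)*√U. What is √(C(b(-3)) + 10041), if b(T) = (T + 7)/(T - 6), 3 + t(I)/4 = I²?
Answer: √(7319889 - 5448*I)/27 ≈ 100.2 - 0.03729*I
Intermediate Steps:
t(I) = -12 + 4*I²
b(T) = (7 + T)/(-6 + T)
C(U) = √U*(-12 + 4*U²) (C(U) = (-12 + 4*U²)*√U = √U*(-12 + 4*U²))
√(C(b(-3)) + 10041) = √(4*√((7 - 3)/(-6 - 3))*(-3 + ((7 - 3)/(-6 - 3))²) + 10041) = √(4*√(4/(-9))*(-3 + (4/(-9))²) + 10041) = √(4*√(-⅑*4)*(-3 + (-⅑*4)²) + 10041) = √(4*√(-4/9)*(-3 + (-4/9)²) + 10041) = √(4*(2*I/3)*(-3 + 16/81) + 10041) = √(4*(2*I/3)*(-227/81) + 10041) = √(-1816*I/243 + 10041) = √(10041 - 1816*I/243)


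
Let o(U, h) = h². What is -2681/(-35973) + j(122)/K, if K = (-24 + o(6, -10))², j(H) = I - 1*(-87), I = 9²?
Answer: 384445/3710358 ≈ 0.10361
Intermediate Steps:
I = 81
j(H) = 168 (j(H) = 81 - 1*(-87) = 81 + 87 = 168)
K = 5776 (K = (-24 + (-10)²)² = (-24 + 100)² = 76² = 5776)
-2681/(-35973) + j(122)/K = -2681/(-35973) + 168/5776 = -2681*(-1/35973) + 168*(1/5776) = 383/5139 + 21/722 = 384445/3710358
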